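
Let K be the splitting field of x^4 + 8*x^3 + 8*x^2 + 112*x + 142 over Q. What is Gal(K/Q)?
D_4 (order 8)

The polynomial is an irreducible quartic over Q and its discriminant is -7246153728, which is not a perfect square, so the Galois group is not contained in A_4. The resolvent cubic y^3 - 8*y^2 + 328*y - 17088 has exactly one rational root, so the Galois group is C_4 or D_4. The quartic remains irreducible over Q(sqrt(disc)), so the group is D_4.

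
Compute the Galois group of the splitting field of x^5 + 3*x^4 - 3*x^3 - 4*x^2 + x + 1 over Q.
C_5, the cyclic group of order 5

The polynomial f is an irreducible quintic over Q, so G = Gal(f/Q) is a transitive subgroup of S_5: one of C_5 (5T1, order 5), D_5 (5T2, order 10), F_20 (5T3, order 20), A_5 (5T4, order 60) or S_5 (5T5, order 120). The discriminant of f is 14641 = 121^2, a perfect square, so G is contained in A_5. The transitive groups of degree 5 contained in A_5 are: C_5 (5T1, order 5), D_5 (5T2, order 10), A_5 (5T4, order 60). By Dedekind's theorem, for a prime p not dividing disc(f) the degrees of the irreducible factors of f mod p form the cycle type of an element of G. Factoring f modulo the 14 such primes p <= 47 (skipping 11, which divides the discriminant), each new pattern first appears at: mod 2: f = (x^5 + x^4 + x^3 + x + 1), pattern 5; mod 23: f = (x + 2)(x + 16)(x + 17)(x + 18)(x + 19), pattern 1+1+1+1+1. No other pattern occurs in this range, so the set of observed cycle types is {5, 1+1+1+1+1}. The candidates containing elements of all these cycle types are C_5 (5T1) of order 5, D_5 (5T2) of order 10, A_5 (5T4) of order 60; the others are excluded. The observed types are precisely the cycle types that occur in C_5 (5T1). Each of the other remaining candidates has further cycle types, and by the Chebotarev density theorem the matching factorization patterns would occur for a proportion of primes equal to their share of the group: D_5 (5T2) additionally contains elements of type 2+2+1 (5 of its 10 elements, about 50% of primes); A_5 (5T4) additionally contains elements of type 3+1+1, 2+2+1 (35 of its 60 elements, about 58% of primes). None of the 14 primes tested shows any such pattern (for each of these groups the chance of that is below 10^-4), which rules them out. Hence G = C_5 (5T1), of order 5.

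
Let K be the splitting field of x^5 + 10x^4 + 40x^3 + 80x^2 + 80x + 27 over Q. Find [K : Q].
The degree of the splitting field over Q equals the order of the Galois group, so first determine the group. The polynomial f is an irreducible quintic over Q, so G = Gal(f/Q) is a transitive subgroup of S_5: one of C_5 (5T1, order 5), D_5 (5T2, order 10), F_20 (5T3, order 20), A_5 (5T4, order 60) or S_5 (5T5, order 120). The discriminant of f is 1953125, which is not a perfect square, so G is not contained in A_5. The transitive groups of degree 5 not contained in A_5 are: F_20 (5T3, order 20), S_5 (5T5, order 120). By Dedekind's theorem, for a prime p not dividing disc(f) the degrees of the irreducible factors of f mod p form the cycle type of an element of G. Factoring f modulo the 18 such primes p <= 67 (skipping 5, which divides the discriminant), each new pattern first appears at: mod 2: f = (x + 1)(x^4 + x^3 + x^2 + x + 1), pattern 4+1; mod 11: f = (x^5 + 10x^4 + 7x^3 + 3x^2 + 3x + 5), pattern 5; mod 19: f = (x + 15)(x^2 + 15x + 5)(x^2 + 18x + 11), pattern 2+2+1; mod 31: f = (x + 5)(x + 8)(x + 14)(x + 19)(x + 26), pattern 1+1+1+1+1. No other pattern occurs in this range, so the set of observed cycle types is {4+1, 5, 2+2+1, 1+1+1+1+1}. The candidates containing elements of all these cycle types are F_20 (5T3) of order 20, S_5 (5T5) of order 120; the others are excluded. The observed types are precisely the cycle types that occur in F_20 (5T3). Each of the other remaining candidates has further cycle types, and by the Chebotarev density theorem the matching factorization patterns would occur for a proportion of primes equal to their share of the group: S_5 (5T5) additionally contains elements of type 3+2, 3+1+1, 2+1+1+1 (50 of its 120 elements, about 42% of primes). None of the 18 primes tested shows any such pattern (for each of these groups the chance of that is below 10^-4), which rules them out. Hence G = F_20 (5T3), of order 20. The Galois group F_20 (5T3) has order 20, so the splitting field has degree 20 over Q.

20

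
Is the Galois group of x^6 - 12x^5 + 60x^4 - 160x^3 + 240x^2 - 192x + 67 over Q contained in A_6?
The polynomial is irreducible of degree 6 over Q. Its discriminant is -11337408, which is not a perfect square. A Galois group lies in the alternating group exactly when the discriminant is a square in Q, so the Galois group (S_3) is not contained in A_6.

No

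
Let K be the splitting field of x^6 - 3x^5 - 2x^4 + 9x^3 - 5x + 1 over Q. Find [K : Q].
The degree of the splitting field over Q equals the order of the Galois group, so first determine the group. The polynomial f is an irreducible sextic over Q, so G = Gal(f/Q) is one of the 16 transitive subgroups 6T1, ..., 6T16 of S_6. The discriminant of f is 810448, which is not a perfect square, so G is not contained in A_6. The transitive groups of degree 6 not contained in A_6 are: C_6 (6T1, order 6), S_3 (6T2, order 6), D_6 (6T3, order 12), C_3 x S_3 (6T5, order 18), A_4 x C_2 (6T6, order 24), S_4 (6T8, order 24), S_3 x S_3 (6T9, order 36), S_4 x C_2 (6T11, order 48), (S_3 x S_3) : C_2 (6T13, order 72), PGL(2,5) (6T14, order 120), S_6 (6T16, order 720). By Dedekind's theorem, for a prime p not dividing disc(f) the degrees of the irreducible factors of f mod p form the cycle type of an element of G. Factoring f modulo the 23 such primes p <= 97 (skipping 2, 37, which divide the discriminant), each new pattern first appears at: mod 3: f = (x^3 + x^2 + 2)(x^3 + 2x^2 + 2x + 2), pattern 3+3; mod 5: f = (x^2 + 2)(x^2 + 3x + 3)(x^2 + 4x + 1), pattern 2+2+2; mod 67: f = (x + 2)(x + 18)(x + 30)(x + 36)(x + 48)(x + 64), pattern 1+1+1+1+1+1. No other pattern occurs in this range, so the set of observed cycle types is {3+3, 2+2+2, 1+1+1+1+1+1}. The candidates containing elements of all these cycle types are C_6 (6T1) of order 6, S_3 (6T2) of order 6, D_6 (6T3) of order 12, C_3 x S_3 (6T5) of order 18, A_4 x C_2 (6T6) of order 24, S_4 (6T8) of order 24, S_3 x S_3 (6T9) of order 36, S_4 x C_2 (6T11) of order 48, (S_3 x S_3) : C_2 (6T13) of order 72, PGL(2,5) (6T14) of order 120, S_6 (6T16) of order 720; the others are excluded. The observed types are precisely the cycle types that occur in S_3 (6T2). Each of the other remaining candidates has further cycle types, and by the Chebotarev density theorem the matching factorization patterns would occur for a proportion of primes equal to their share of the group: C_6 (6T1) additionally contains elements of type 6 (2 of its 6 elements, about 33% of primes); D_6 (6T3) additionally contains elements of type 6, 2+2+1+1 (5 of its 12 elements, about 42% of primes); C_3 x S_3 (6T5) additionally contains elements of type 6, 3+1+1+1 (10 of its 18 elements, about 56% of primes); A_4 x C_2 (6T6) additionally contains elements of type 6, 2+2+1+1, 2+1+1+1+1 (14 of its 24 elements, about 58% of primes); S_4 (6T8) additionally contains elements of type 4+1+1, 2+2+1+1 (9 of its 24 elements, about 38% of primes); S_3 x S_3 (6T9) additionally contains elements of type 6, 3+1+1+1, 2+2+1+1 (25 of its 36 elements, about 69% of primes); S_4 x C_2 (6T11) additionally contains elements of type 6, 4+2, 4+1+1, 2+2+1+1, 2+1+1+1+1 (32 of its 48 elements, about 67% of primes); (S_3 x S_3) : C_2 (6T13) additionally contains elements of type 6, 4+2, 3+2+1, 3+1+1+1, 2+2+1+1, 2+1+1+1+1 (61 of its 72 elements, about 85% of primes); PGL(2,5) (6T14) additionally contains elements of type 6, 5+1, 4+1+1, 2+2+1+1 (89 of its 120 elements, about 74% of primes); S_6 (6T16) additionally contains elements of type 6, 5+1, 4+2, 4+1+1, 3+2+1, 3+1+1+1, 2+2+1+1, 2+1+1+1+1 (664 of its 720 elements, about 92% of primes). None of the 23 primes tested shows any such pattern (for each of these groups the chance of that is below 10^-4), which rules them out. Hence G = S_3 (6T2), of order 6. The Galois group S_3 (6T2) has order 6, so the splitting field has degree 6 over Q.

6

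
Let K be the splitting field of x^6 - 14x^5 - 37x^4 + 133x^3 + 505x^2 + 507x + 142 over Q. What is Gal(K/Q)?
6T12: PSL(2,5)

The polynomial f is an irreducible sextic over Q, so G = Gal(f/Q) is one of the 16 transitive subgroups 6T1, ..., 6T16 of S_6. The discriminant of f is 30991489 = 5567^2, a perfect square, so G is contained in A_6. The transitive groups of degree 6 contained in A_6 are: A_4 (6T4, order 12), S_4 (6T7, order 24), (C_3 x C_3) : C_4 (6T10, order 36), PSL(2,5) (6T12, order 60), A_6 (6T15, order 360). By Dedekind's theorem, for a prime p not dividing disc(f) the degrees of the irreducible factors of f mod p form the cycle type of an element of G. Factoring f modulo the 21 such primes p <= 79 (skipping 19, which divides the discriminant), each new pattern first appears at: mod 2: f = (x)(x^5 + x^3 + x^2 + x + 1), pattern 5+1; mod 7: f = (x^3 + 3x^2 + 3x + 5)(x^3 + 4x^2 + 4x + 6), pattern 3+3; mod 61: f = (x + 48)(x + 54)(x^2 + 7x + 25)(x^2 + 60x + 35), pattern 2+2+1+1. No other pattern occurs in this range, so the set of observed cycle types is {5+1, 3+3, 2+2+1+1}. The candidates containing elements of all these cycle types are PSL(2,5) (6T12) of order 60, A_6 (6T15) of order 360; the others are excluded. The observed types are precisely the cycle types that occur in PSL(2,5) (6T12) (apart from the identity). Each of the other remaining candidates has further cycle types, and by the Chebotarev density theorem the matching factorization patterns would occur for a proportion of primes equal to their share of the group: A_6 (6T15) additionally contains elements of type 4+2, 3+1+1+1 (130 of its 360 elements, about 36% of primes). None of the 21 primes tested shows any such pattern (for each of these groups the chance of that is below 10^-4), which rules them out. Hence G = PSL(2,5) (6T12), of order 60.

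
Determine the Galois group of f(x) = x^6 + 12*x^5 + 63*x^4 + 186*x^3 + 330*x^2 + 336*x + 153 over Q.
PGL(2,5)

The polynomial f is an irreducible sextic over Q, so G = Gal(f/Q) is one of the 16 transitive subgroups 6T1, ..., 6T16 of S_6. The discriminant of f is -16003008, which is not a perfect square, so G is not contained in A_6. The transitive groups of degree 6 not contained in A_6 are: C_6 (6T1, order 6), S_3 (6T2, order 6), D_6 (6T3, order 12), C_3 x S_3 (6T5, order 18), A_4 x C_2 (6T6, order 24), S_4 (6T8, order 24), S_3 x S_3 (6T9, order 36), S_4 x C_2 (6T11, order 48), (S_3 x S_3) : C_2 (6T13, order 72), PGL(2,5) (6T14, order 120), S_6 (6T16, order 720). By Dedekind's theorem, for a prime p not dividing disc(f) the degrees of the irreducible factors of f mod p form the cycle type of an element of G. Factoring f modulo the 21 such primes p <= 89 (skipping 2, 3, 7, which divide the discriminant), each new pattern first appears at: mod 5: f = (x^6 + 2x^5 + 3x^4 + x^3 + x + 3), pattern 6; mod 11: f = (x + 4)(x^5 + 8x^4 + 9x^3 + 7x^2 + 5x + 8), pattern 5+1; mod 13: f = (x + 1)(x + 10)(x^4 + x^3 + 3x^2 + 1), pattern 4+1+1; mod 23: f = (x + 18)(x + 22)(x^2 + 19x + 5)(x^2 + 22x + 19), pattern 2+2+1+1; mod 43: f = (x^3 + 25x^2 + 35)(x^3 + 30x^2 + x + 40), pattern 3+3; mod 61: f = (x^2 + 18x + 30)(x^2 + 22x + 52)(x^2 + 33x + 34), pattern 2+2+2. No other pattern occurs in this range, so the set of observed cycle types is {6, 5+1, 4+1+1, 2+2+1+1, 3+3, 2+2+2}. The candidates containing elements of all these cycle types are PGL(2,5) (6T14) of order 120, S_6 (6T16) of order 720; the others are excluded. The observed types are precisely the cycle types that occur in PGL(2,5) (6T14) (apart from the identity). Each of the other remaining candidates has further cycle types, and by the Chebotarev density theorem the matching factorization patterns would occur for a proportion of primes equal to their share of the group: S_6 (6T16) additionally contains elements of type 4+2, 3+2+1, 3+1+1+1, 2+1+1+1+1 (265 of its 720 elements, about 37% of primes). None of the 21 primes tested shows any such pattern (for each of these groups the chance of that is below 10^-4), which rules them out. Hence G = PGL(2,5) (6T14), of order 120.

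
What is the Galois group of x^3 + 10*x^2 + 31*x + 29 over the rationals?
3T1: C_3

The polynomial is an irreducible cubic over Q and its discriminant is 49 = 7^2, a perfect square. For an irreducible cubic, a square discriminant forces the Galois group to be A_3, the cyclic group of order 3.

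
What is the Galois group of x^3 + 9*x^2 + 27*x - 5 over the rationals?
3T2: S_3

The polynomial is an irreducible cubic over Q and its discriminant is -27648, which is not a perfect square. For an irreducible cubic, a non-square discriminant gives Galois group S_3.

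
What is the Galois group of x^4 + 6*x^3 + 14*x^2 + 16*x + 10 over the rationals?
A_4, the alternating group on 4 letters

The polynomial is an irreducible quartic over Q and its discriminant is 3136 = 56^2, a perfect square, so the Galois group is contained in A_4. The resolvent cubic y^3 - 14*y^2 + 56*y - 56 is irreducible over Q. An irreducible resolvent with square discriminant gives A_4.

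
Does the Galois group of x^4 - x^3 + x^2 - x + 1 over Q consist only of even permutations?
No

The polynomial is irreducible of degree 4 over Q. Its discriminant is 125, which is not a perfect square. A Galois group lies in the alternating group exactly when the discriminant is a square in Q, so the Galois group (C_4) is not contained in A_4.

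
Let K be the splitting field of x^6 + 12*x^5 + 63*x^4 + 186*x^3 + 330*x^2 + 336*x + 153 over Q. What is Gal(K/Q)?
PGL(2,5) (also written S5(6))

The polynomial f is an irreducible sextic over Q, so G = Gal(f/Q) is one of the 16 transitive subgroups 6T1, ..., 6T16 of S_6. The discriminant of f is -16003008, which is not a perfect square, so G is not contained in A_6. The transitive groups of degree 6 not contained in A_6 are: C_6 (6T1, order 6), S_3 (6T2, order 6), D_6 (6T3, order 12), C_3 x S_3 (6T5, order 18), A_4 x C_2 (6T6, order 24), S_4 (6T8, order 24), S_3 x S_3 (6T9, order 36), S_4 x C_2 (6T11, order 48), (S_3 x S_3) : C_2 (6T13, order 72), PGL(2,5) (6T14, order 120), S_6 (6T16, order 720). By Dedekind's theorem, for a prime p not dividing disc(f) the degrees of the irreducible factors of f mod p form the cycle type of an element of G. Factoring f modulo the 21 such primes p <= 89 (skipping 2, 3, 7, which divide the discriminant), each new pattern first appears at: mod 5: f = (x^6 + 2x^5 + 3x^4 + x^3 + x + 3), pattern 6; mod 11: f = (x + 4)(x^5 + 8x^4 + 9x^3 + 7x^2 + 5x + 8), pattern 5+1; mod 13: f = (x + 1)(x + 10)(x^4 + x^3 + 3x^2 + 1), pattern 4+1+1; mod 23: f = (x + 18)(x + 22)(x^2 + 19x + 5)(x^2 + 22x + 19), pattern 2+2+1+1; mod 43: f = (x^3 + 25x^2 + 35)(x^3 + 30x^2 + x + 40), pattern 3+3; mod 61: f = (x^2 + 18x + 30)(x^2 + 22x + 52)(x^2 + 33x + 34), pattern 2+2+2. No other pattern occurs in this range, so the set of observed cycle types is {6, 5+1, 4+1+1, 2+2+1+1, 3+3, 2+2+2}. The candidates containing elements of all these cycle types are PGL(2,5) (6T14) of order 120, S_6 (6T16) of order 720; the others are excluded. The observed types are precisely the cycle types that occur in PGL(2,5) (6T14) (apart from the identity). Each of the other remaining candidates has further cycle types, and by the Chebotarev density theorem the matching factorization patterns would occur for a proportion of primes equal to their share of the group: S_6 (6T16) additionally contains elements of type 4+2, 3+2+1, 3+1+1+1, 2+1+1+1+1 (265 of its 720 elements, about 37% of primes). None of the 21 primes tested shows any such pattern (for each of these groups the chance of that is below 10^-4), which rules them out. Hence G = PGL(2,5) (6T14), of order 120.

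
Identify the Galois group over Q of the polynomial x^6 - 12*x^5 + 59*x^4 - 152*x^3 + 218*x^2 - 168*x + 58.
S_4 (also written S4-)

The polynomial f is an irreducible sextic over Q, so G = Gal(f/Q) is one of the 16 transitive subgroups 6T1, ..., 6T16 of S_6. The discriminant of f is -5120000, which is not a perfect square, so G is not contained in A_6. The transitive groups of degree 6 not contained in A_6 are: C_6 (6T1, order 6), S_3 (6T2, order 6), D_6 (6T3, order 12), C_3 x S_3 (6T5, order 18), A_4 x C_2 (6T6, order 24), S_4 (6T8, order 24), S_3 x S_3 (6T9, order 36), S_4 x C_2 (6T11, order 48), (S_3 x S_3) : C_2 (6T13, order 72), PGL(2,5) (6T14, order 120), S_6 (6T16, order 720). By Dedekind's theorem, for a prime p not dividing disc(f) the degrees of the irreducible factors of f mod p form the cycle type of an element of G. Factoring f modulo the 22 such primes p <= 89 (skipping 2, 5, which divide the discriminant), each new pattern first appears at: mod 3: f = (x^3 + x^2 + 2x + 1)(x^3 + 2x^2 + x + 1), pattern 3+3; mod 7: f = (x^2 + 2x + 5)(x^2 + 3x + 6)(x^2 + 4x + 1), pattern 2+2+2; mod 13: f = (x + 2)(x + 7)(x^4 + 5x^3 + 12x + 6), pattern 4+1+1; mod 43: f = (x + 10)(x + 29)(x^2 + 39x + 8)(x^2 + 39x + 14), pattern 2+2+1+1. No other pattern occurs in this range, so the set of observed cycle types is {3+3, 2+2+2, 4+1+1, 2+2+1+1}. The candidates containing elements of all these cycle types are S_4 (6T8) of order 24, S_4 x C_2 (6T11) of order 48, PGL(2,5) (6T14) of order 120, S_6 (6T16) of order 720; the others are excluded. The observed types are precisely the cycle types that occur in S_4 (6T8) (apart from the identity). Each of the other remaining candidates has further cycle types, and by the Chebotarev density theorem the matching factorization patterns would occur for a proportion of primes equal to their share of the group: S_4 x C_2 (6T11) additionally contains elements of type 6, 4+2, 2+1+1+1+1 (17 of its 48 elements, about 35% of primes); PGL(2,5) (6T14) additionally contains elements of type 6, 5+1 (44 of its 120 elements, about 37% of primes); S_6 (6T16) additionally contains elements of type 6, 5+1, 4+2, 3+2+1, 3+1+1+1, 2+1+1+1+1 (529 of its 720 elements, about 73% of primes). None of the 22 primes tested shows any such pattern (for each of these groups the chance of that is below 10^-4), which rules them out. Hence G = S_4 (6T8), of order 24.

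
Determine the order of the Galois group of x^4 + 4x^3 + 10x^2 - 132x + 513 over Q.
8

The degree of the splitting field over Q equals the order of the Galois group, so first determine the group. The polynomial is an irreducible quartic over Q and its discriminant is 66259648512, which is not a perfect square, so the Galois group is not contained in A_4. The resolvent cubic y^3 - 10*y^2 - 2580*y - 5112 has exactly one rational root, so the Galois group is C_4 or D_4. The quartic remains irreducible over Q(sqrt(disc)), so the group is D_4. The Galois group D_4 (4T3) has order 8, so the splitting field has degree 8 over Q.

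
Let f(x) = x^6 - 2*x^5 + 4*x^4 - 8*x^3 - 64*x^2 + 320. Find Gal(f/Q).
The polynomial f is an irreducible sextic over Q, so G = Gal(f/Q) is one of the 16 transitive subgroups 6T1, ..., 6T16 of S_6. The discriminant of f is 564385546240000 = 23756800^2, a perfect square, so G is contained in A_6. The transitive groups of degree 6 contained in A_6 are: A_4 (6T4, order 12), S_4 (6T7, order 24), (C_3 x C_3) : C_4 (6T10, order 36), PSL(2,5) (6T12, order 60), A_6 (6T15, order 360). By Dedekind's theorem, for a prime p not dividing disc(f) the degrees of the irreducible factors of f mod p form the cycle type of an element of G. Factoring f modulo the 19 such primes p <= 79 (skipping 2, 5, 29, which divide the discriminant), each new pattern first appears at: mod 3: f = (x^2 + 1)(x^4 + x^3 + 2), pattern 4+2; mod 11: f = (x^3 + 3x^2 + 10x + 7)(x^3 + 6x^2 + 9x + 8), pattern 3+3; mod 19: f = (x + 14)(x + 16)(x^2 + 11x + 1)(x^2 + 14x + 15), pattern 2+2+1+1; mod 61: f = (x + 5)(x + 38)(x + 52)(x^3 + 25x^2 + 22x + 23), pattern 3+1+1+1. No other pattern occurs in this range, so the set of observed cycle types is {4+2, 3+3, 2+2+1+1, 3+1+1+1}. The candidates containing elements of all these cycle types are (C_3 x C_3) : C_4 (6T10) of order 36, A_6 (6T15) of order 360; the others are excluded. The observed types are precisely the cycle types that occur in (C_3 x C_3) : C_4 (6T10) (apart from the identity). Each of the other remaining candidates has further cycle types, and by the Chebotarev density theorem the matching factorization patterns would occur for a proportion of primes equal to their share of the group: A_6 (6T15) additionally contains elements of type 5+1 (144 of its 360 elements, about 40% of primes). None of the 19 primes tested shows any such pattern (for each of these groups the chance of that is below 10^-4), which rules them out. Hence G = (C_3 x C_3) : C_4 (6T10), of order 36.

(C_3 x C_3) : C_4, the transitive group 6T10 of order 36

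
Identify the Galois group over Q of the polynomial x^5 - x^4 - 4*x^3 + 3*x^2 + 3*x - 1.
The polynomial f is an irreducible quintic over Q, so G = Gal(f/Q) is a transitive subgroup of S_5: one of C_5 (5T1, order 5), D_5 (5T2, order 10), F_20 (5T3, order 20), A_5 (5T4, order 60) or S_5 (5T5, order 120). The discriminant of f is 14641 = 121^2, a perfect square, so G is contained in A_5. The transitive groups of degree 5 contained in A_5 are: C_5 (5T1, order 5), D_5 (5T2, order 10), A_5 (5T4, order 60). By Dedekind's theorem, for a prime p not dividing disc(f) the degrees of the irreducible factors of f mod p form the cycle type of an element of G. Factoring f modulo the 14 such primes p <= 47 (skipping 11, which divides the discriminant), each new pattern first appears at: mod 2: f = (x^5 + x^4 + x^2 + x + 1), pattern 5; mod 23: f = (x + 4)(x + 6)(x + 10)(x + 11)(x + 14), pattern 1+1+1+1+1. No other pattern occurs in this range, so the set of observed cycle types is {5, 1+1+1+1+1}. The candidates containing elements of all these cycle types are C_5 (5T1) of order 5, D_5 (5T2) of order 10, A_5 (5T4) of order 60; the others are excluded. The observed types are precisely the cycle types that occur in C_5 (5T1). Each of the other remaining candidates has further cycle types, and by the Chebotarev density theorem the matching factorization patterns would occur for a proportion of primes equal to their share of the group: D_5 (5T2) additionally contains elements of type 2+2+1 (5 of its 10 elements, about 50% of primes); A_5 (5T4) additionally contains elements of type 3+1+1, 2+2+1 (35 of its 60 elements, about 58% of primes). None of the 14 primes tested shows any such pattern (for each of these groups the chance of that is below 10^-4), which rules them out. Hence G = C_5 (5T1), of order 5.

C_5 (also written C5)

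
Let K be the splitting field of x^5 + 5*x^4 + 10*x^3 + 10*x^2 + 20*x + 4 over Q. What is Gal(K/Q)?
F_20 (also written F20)

The polynomial f is an irreducible quintic over Q, so G = Gal(f/Q) is a transitive subgroup of S_5: one of C_5 (5T1, order 5), D_5 (5T2, order 10), F_20 (5T3, order 20), A_5 (5T4, order 60) or S_5 (5T5, order 120). The discriminant of f is 259200000, which is not a perfect square, so G is not contained in A_5. The transitive groups of degree 5 not contained in A_5 are: F_20 (5T3, order 20), S_5 (5T5, order 120). By Dedekind's theorem, for a prime p not dividing disc(f) the degrees of the irreducible factors of f mod p form the cycle type of an element of G. Factoring f modulo the 18 such primes p <= 73 (skipping 2, 3, 5, which divide the discriminant), each new pattern first appears at: mod 7: f = (x + 2)(x^4 + 3x^3 + 4x^2 + 2x + 2), pattern 4+1; mod 11: f = (x + 6)(x^2 + 9)(x^2 + 10x + 7), pattern 2+2+1; mod 19: f = (x^5 + 5x^4 + 10x^3 + 10x^2 + x + 4), pattern 5. No other pattern occurs in this range, so the set of observed cycle types is {4+1, 2+2+1, 5}. The candidates containing elements of all these cycle types are F_20 (5T3) of order 20, S_5 (5T5) of order 120; the others are excluded. The observed types are precisely the cycle types that occur in F_20 (5T3) (apart from the identity). Each of the other remaining candidates has further cycle types, and by the Chebotarev density theorem the matching factorization patterns would occur for a proportion of primes equal to their share of the group: S_5 (5T5) additionally contains elements of type 3+2, 3+1+1, 2+1+1+1 (50 of its 120 elements, about 42% of primes). None of the 18 primes tested shows any such pattern (for each of these groups the chance of that is below 10^-4), which rules them out. Hence G = F_20 (5T3), of order 20.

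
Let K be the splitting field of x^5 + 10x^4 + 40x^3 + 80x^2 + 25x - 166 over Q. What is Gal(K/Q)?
5T4: A_5

The polynomial f is an irreducible quintic over Q, so G = Gal(f/Q) is a transitive subgroup of S_5: one of C_5 (5T1, order 5), D_5 (5T2, order 10), F_20 (5T3, order 20), A_5 (5T4, order 60) or S_5 (5T5, order 120). The discriminant of f is 58564000000 = 242000^2, a perfect square, so G is contained in A_5. The transitive groups of degree 5 contained in A_5 are: C_5 (5T1, order 5), D_5 (5T2, order 10), A_5 (5T4, order 60). By Dedekind's theorem, for a prime p not dividing disc(f) the degrees of the irreducible factors of f mod p form the cycle type of an element of G. Factoring f modulo the 3 such primes p <= 13 (skipping 2, 5, 11, which divide the discriminant), each new pattern first appears at: mod 3: f = (x^5 + x^4 + x^3 + 2x^2 + x + 2), pattern 5; mod 13: f = (x + 7)(x + 9)(x^3 + 7x^2 + 8x + 5), pattern 3+1+1. No other pattern occurs in this range, so the set of observed cycle types is {5, 3+1+1}. Among the candidates above, the only group containing elements of all these cycle types is A_5 (5T4) — each of C_5 (5T1), D_5 (5T2) lacks at least one of them. Hence G = A_5 (5T4), of order 60.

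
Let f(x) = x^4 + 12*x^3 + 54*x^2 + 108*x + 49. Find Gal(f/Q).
D_4 (order 8)

The polynomial is an irreducible quartic over Q and its discriminant is -8388608, which is not a perfect square, so the Galois group is not contained in A_4. The resolvent cubic y^3 - 54*y^2 + 1100*y - 8136 has exactly one rational root, so the Galois group is C_4 or D_4. The quartic remains irreducible over Q(sqrt(disc)), so the group is D_4.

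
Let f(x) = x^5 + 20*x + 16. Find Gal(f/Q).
The polynomial f is an irreducible quintic over Q, so G = Gal(f/Q) is a transitive subgroup of S_5: one of C_5 (5T1, order 5), D_5 (5T2, order 10), F_20 (5T3, order 20), A_5 (5T4, order 60) or S_5 (5T5, order 120). The discriminant of f is 1024000000 = 32000^2, a perfect square, so G is contained in A_5. The transitive groups of degree 5 contained in A_5 are: C_5 (5T1, order 5), D_5 (5T2, order 10), A_5 (5T4, order 60). By Dedekind's theorem, for a prime p not dividing disc(f) the degrees of the irreducible factors of f mod p form the cycle type of an element of G. Factoring f modulo the 2 such primes p <= 7 (skipping 2, 5, which divide the discriminant), each new pattern first appears at: mod 3: f = (x^5 + 2x + 1), pattern 5; mod 7: f = (x + 2)(x + 3)(x^3 + 2x^2 + 5x + 5), pattern 3+1+1. No other pattern occurs in this range, so the set of observed cycle types is {5, 3+1+1}. Among the candidates above, the only group containing elements of all these cycle types is A_5 (5T4) — each of C_5 (5T1), D_5 (5T2) lacks at least one of them. Hence G = A_5 (5T4), of order 60.

A_5, the alternating group on 5 letters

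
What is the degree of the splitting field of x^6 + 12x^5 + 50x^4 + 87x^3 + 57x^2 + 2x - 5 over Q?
The degree of the splitting field over Q equals the order of the Galois group, so first determine the group. The polynomial f is an irreducible sextic over Q, so G = Gal(f/Q) is one of the 16 transitive subgroups 6T1, ..., 6T16 of S_6. The discriminant of f is 30991489 = 5567^2, a perfect square, so G is contained in A_6. The transitive groups of degree 6 contained in A_6 are: A_4 (6T4, order 12), S_4 (6T7, order 24), (C_3 x C_3) : C_4 (6T10, order 36), PSL(2,5) (6T12, order 60), A_6 (6T15, order 360). By Dedekind's theorem, for a prime p not dividing disc(f) the degrees of the irreducible factors of f mod p form the cycle type of an element of G. Factoring f modulo the 21 such primes p <= 79 (skipping 19, which divides the discriminant), each new pattern first appears at: mod 2: f = (x + 1)(x^5 + x^4 + x^3 + x + 1), pattern 5+1; mod 7: f = (x^3 + x^2 + 3x + 5)(x^3 + 4x^2 + x + 6), pattern 3+3; mod 61: f = (x + 4)(x + 26)(x^2 + 50x + 13)(x^2 + 54x + 30), pattern 2+2+1+1. No other pattern occurs in this range, so the set of observed cycle types is {5+1, 3+3, 2+2+1+1}. The candidates containing elements of all these cycle types are PSL(2,5) (6T12) of order 60, A_6 (6T15) of order 360; the others are excluded. The observed types are precisely the cycle types that occur in PSL(2,5) (6T12) (apart from the identity). Each of the other remaining candidates has further cycle types, and by the Chebotarev density theorem the matching factorization patterns would occur for a proportion of primes equal to their share of the group: A_6 (6T15) additionally contains elements of type 4+2, 3+1+1+1 (130 of its 360 elements, about 36% of primes). None of the 21 primes tested shows any such pattern (for each of these groups the chance of that is below 10^-4), which rules them out. Hence G = PSL(2,5) (6T12), of order 60. The Galois group PSL(2,5) (6T12) has order 60, so the splitting field has degree 60 over Q.

60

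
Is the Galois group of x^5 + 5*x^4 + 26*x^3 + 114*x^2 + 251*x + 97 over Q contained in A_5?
The polynomial is irreducible of degree 5 over Q. Its discriminant is 14481115570000, which is not a perfect square. A Galois group lies in the alternating group exactly when the discriminant is a square in Q, so the Galois group (S_5) is not contained in A_5.

No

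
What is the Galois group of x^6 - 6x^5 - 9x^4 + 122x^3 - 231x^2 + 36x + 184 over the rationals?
The polynomial f is an irreducible sextic over Q, so G = Gal(f/Q) is one of the 16 transitive subgroups 6T1, ..., 6T16 of S_6. The discriminant of f is 3136192620244992, which is not a perfect square, so G is not contained in A_6. The transitive groups of degree 6 not contained in A_6 are: C_6 (6T1, order 6), S_3 (6T2, order 6), D_6 (6T3, order 12), C_3 x S_3 (6T5, order 18), A_4 x C_2 (6T6, order 24), S_4 (6T8, order 24), S_3 x S_3 (6T9, order 36), S_4 x C_2 (6T11, order 48), (S_3 x S_3) : C_2 (6T13, order 72), PGL(2,5) (6T14, order 120), S_6 (6T16, order 720). By Dedekind's theorem, for a prime p not dividing disc(f) the degrees of the irreducible factors of f mod p form the cycle type of an element of G. Factoring f modulo the 79 such primes p <= 431 (skipping 2, 3, 7, 11, which divide the discriminant), each new pattern first appears at: mod 5: f = (x^6 + 4x^5 + x^4 + 2x^3 + 4x^2 + x + 4), pattern 6; mod 13: f = (x^3 + 10x^2 + 2x + 1)(x^3 + 10x^2 + 6x + 2), pattern 3+3; mod 19: f = (x^2 + 10x + 11)(x^2 + 11x + 2)(x^2 + 11x + 17), pattern 2+2+2; mod 23: f = (x)(x + 1)(x^2 + 19x + 22)(x^2 + 20x + 10), pattern 2+2+1+1; mod 97: f = (x + 6)(x + 52)(x + 68)(x + 71)(x + 89)(x + 96), pattern 1+1+1+1+1+1. No other pattern occurs in this range, so the set of observed cycle types is {6, 3+3, 2+2+2, 2+2+1+1, 1+1+1+1+1+1}. The candidates containing elements of all these cycle types are D_6 (6T3) of order 12, A_4 x C_2 (6T6) of order 24, S_3 x S_3 (6T9) of order 36, S_4 x C_2 (6T11) of order 48, (S_3 x S_3) : C_2 (6T13) of order 72, PGL(2,5) (6T14) of order 120, S_6 (6T16) of order 720; the others are excluded. The observed types are precisely the cycle types that occur in D_6 (6T3). Each of the other remaining candidates has further cycle types, and by the Chebotarev density theorem the matching factorization patterns would occur for a proportion of primes equal to their share of the group: A_4 x C_2 (6T6) additionally contains elements of type 2+1+1+1+1 (3 of its 24 elements, about 12% of primes); S_3 x S_3 (6T9) additionally contains elements of type 3+1+1+1 (4 of its 36 elements, about 11% of primes); S_4 x C_2 (6T11) additionally contains elements of type 4+2, 4+1+1, 2+1+1+1+1 (15 of its 48 elements, about 31% of primes); (S_3 x S_3) : C_2 (6T13) additionally contains elements of type 4+2, 3+2+1, 3+1+1+1, 2+1+1+1+1 (40 of its 72 elements, about 56% of primes); PGL(2,5) (6T14) additionally contains elements of type 5+1, 4+1+1 (54 of its 120 elements, about 45% of primes); S_6 (6T16) additionally contains elements of type 5+1, 4+2, 4+1+1, 3+2+1, 3+1+1+1, 2+1+1+1+1 (499 of its 720 elements, about 69% of primes). None of the 79 primes tested shows any such pattern (for each of these groups the chance of that is below 10^-4), which rules them out. Hence G = D_6 (6T3), of order 12.

6T3: D_6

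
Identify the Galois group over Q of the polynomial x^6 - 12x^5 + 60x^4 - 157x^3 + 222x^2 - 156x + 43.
C_3 x S_3

The polynomial f is an irreducible sextic over Q, so G = Gal(f/Q) is one of the 16 transitive subgroups 6T1, ..., 6T16 of S_6. The discriminant of f is -177147, which is not a perfect square, so G is not contained in A_6. The transitive groups of degree 6 not contained in A_6 are: C_6 (6T1, order 6), S_3 (6T2, order 6), D_6 (6T3, order 12), C_3 x S_3 (6T5, order 18), A_4 x C_2 (6T6, order 24), S_4 (6T8, order 24), S_3 x S_3 (6T9, order 36), S_4 x C_2 (6T11, order 48), (S_3 x S_3) : C_2 (6T13, order 72), PGL(2,5) (6T14, order 120), S_6 (6T16, order 720). By Dedekind's theorem, for a prime p not dividing disc(f) the degrees of the irreducible factors of f mod p form the cycle type of an element of G. Factoring f modulo the 33 such primes p <= 139 (skipping 3, which divides the discriminant), each new pattern first appears at: mod 2: f = (x^6 + x^3 + 1), pattern 6; mod 7: f = (x + 1)(x + 3)(x + 4)(x^3 + x^2 + 5x + 3), pattern 3+1+1+1; mod 17: f = (x^2 + x + 1)(x^2 + 9x + 2)(x^2 + 12x + 13), pattern 2+2+2; mod 19: f = (x^3 + 13x^2 + 12x + 1)(x^3 + 13x^2 + 12x + 5), pattern 3+3; mod 73: f = (x + 40)(x + 41)(x + 42)(x + 49)(x + 50)(x + 58), pattern 1+1+1+1+1+1. No other pattern occurs in this range, so the set of observed cycle types is {6, 3+1+1+1, 2+2+2, 3+3, 1+1+1+1+1+1}. The candidates containing elements of all these cycle types are C_3 x S_3 (6T5) of order 18, S_3 x S_3 (6T9) of order 36, (S_3 x S_3) : C_2 (6T13) of order 72, S_6 (6T16) of order 720; the others are excluded. The observed types are precisely the cycle types that occur in C_3 x S_3 (6T5). Each of the other remaining candidates has further cycle types, and by the Chebotarev density theorem the matching factorization patterns would occur for a proportion of primes equal to their share of the group: S_3 x S_3 (6T9) additionally contains elements of type 2+2+1+1 (9 of its 36 elements, about 25% of primes); (S_3 x S_3) : C_2 (6T13) additionally contains elements of type 4+2, 3+2+1, 2+2+1+1, 2+1+1+1+1 (45 of its 72 elements, about 62% of primes); S_6 (6T16) additionally contains elements of type 5+1, 4+2, 4+1+1, 3+2+1, 2+2+1+1, 2+1+1+1+1 (504 of its 720 elements, about 70% of primes). None of the 33 primes tested shows any such pattern (for each of these groups the chance of that is below 10^-4), which rules them out. Hence G = C_3 x S_3 (6T5), of order 18.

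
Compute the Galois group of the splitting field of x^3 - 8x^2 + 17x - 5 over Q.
C_3, A_3

The polynomial is an irreducible cubic over Q and its discriminant is 169 = 13^2, a perfect square. For an irreducible cubic, a square discriminant forces the Galois group to be A_3, the cyclic group of order 3.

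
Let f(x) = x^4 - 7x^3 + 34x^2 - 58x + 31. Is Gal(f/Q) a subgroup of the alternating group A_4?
No

The polynomial is irreducible of degree 4 over Q. Its discriminant is 465125, which is not a perfect square. A Galois group lies in the alternating group exactly when the discriminant is a square in Q, so the Galois group (C_4) is not contained in A_4.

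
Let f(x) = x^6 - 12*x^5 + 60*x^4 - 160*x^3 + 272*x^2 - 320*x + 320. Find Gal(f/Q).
S_4 x C_2 (order 48)

The polynomial f is an irreducible sextic over Q, so G = Gal(f/Q) is one of the 16 transitive subgroups 6T1, ..., 6T16 of S_6. The discriminant of f is -2693803488051200, which is not a perfect square, so G is not contained in A_6. The transitive groups of degree 6 not contained in A_6 are: C_6 (6T1, order 6), S_3 (6T2, order 6), D_6 (6T3, order 12), C_3 x S_3 (6T5, order 18), A_4 x C_2 (6T6, order 24), S_4 (6T8, order 24), S_3 x S_3 (6T9, order 36), S_4 x C_2 (6T11, order 48), (S_3 x S_3) : C_2 (6T13, order 72), PGL(2,5) (6T14, order 120), S_6 (6T16, order 720). By Dedekind's theorem, for a prime p not dividing disc(f) the degrees of the irreducible factors of f mod p form the cycle type of an element of G. Factoring f modulo the 17 such primes p <= 71 (skipping 2, 5, 7, which divide the discriminant), each new pattern first appears at: mod 3: f = (x^3 + x^2 + x + 2)(x^3 + 2x^2 + 1), pattern 3+3; mod 13: f = (x^6 + x^5 + 8x^4 + 9x^3 + 12x^2 + 5x + 8), pattern 6; mod 19: f = (x^2 + 15x + 5)(x^4 + 11x^3 + 4x^2 + 10x + 7), pattern 4+2; mod 23: f = (x + 20)(x + 22)(x^4 + 15x^3 + 2x^2 + 10x + 7), pattern 4+1+1; mod 53: f = (x^2 + 18x + 6)(x^2 + 27x + 41)(x^2 + 49x + 25), pattern 2+2+2; mod 59: f = (x + 6)(x + 49)(x^2 + 6x + 7)(x^2 + 45x + 47), pattern 2+2+1+1; mod 71: f = (x + 14)(x + 20)(x + 47)(x + 53)(x^2 + 67x + 34), pattern 2+1+1+1+1. No other pattern occurs in this range, so the set of observed cycle types is {3+3, 6, 4+2, 4+1+1, 2+2+2, 2+2+1+1, 2+1+1+1+1}. The candidates containing elements of all these cycle types are S_4 x C_2 (6T11) of order 48, S_6 (6T16) of order 720; the others are excluded. The observed types are precisely the cycle types that occur in S_4 x C_2 (6T11) (apart from the identity). Each of the other remaining candidates has further cycle types, and by the Chebotarev density theorem the matching factorization patterns would occur for a proportion of primes equal to their share of the group: S_6 (6T16) additionally contains elements of type 5+1, 3+2+1, 3+1+1+1 (304 of its 720 elements, about 42% of primes). None of the 17 primes tested shows any such pattern (for each of these groups the chance of that is below 10^-4), which rules them out. Hence G = S_4 x C_2 (6T11), of order 48.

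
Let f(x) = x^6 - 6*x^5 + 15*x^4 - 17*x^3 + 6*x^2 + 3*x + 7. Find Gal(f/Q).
C_3 x S_3

The polynomial f is an irreducible sextic over Q, so G = Gal(f/Q) is one of the 16 transitive subgroups 6T1, ..., 6T16 of S_6. The discriminant of f is -1162261467, which is not a perfect square, so G is not contained in A_6. The transitive groups of degree 6 not contained in A_6 are: C_6 (6T1, order 6), S_3 (6T2, order 6), D_6 (6T3, order 12), C_3 x S_3 (6T5, order 18), A_4 x C_2 (6T6, order 24), S_4 (6T8, order 24), S_3 x S_3 (6T9, order 36), S_4 x C_2 (6T11, order 48), (S_3 x S_3) : C_2 (6T13, order 72), PGL(2,5) (6T14, order 120), S_6 (6T16, order 720). By Dedekind's theorem, for a prime p not dividing disc(f) the degrees of the irreducible factors of f mod p form the cycle type of an element of G. Factoring f modulo the 33 such primes p <= 139 (skipping 3, which divides the discriminant), each new pattern first appears at: mod 2: f = (x^6 + x^4 + x^3 + x + 1), pattern 6; mod 7: f = (x)(x + 1)(x + 3)(x^3 + 4x^2 + 3x + 1), pattern 3+1+1+1; mod 17: f = (x^2 + 14)(x^2 + 2x + 12)(x^2 + 9x + 5), pattern 2+2+2; mod 19: f = (x^3 + 16x^2 + 3x + 4)(x^3 + 16x^2 + 3x + 16), pattern 3+3; mod 73: f = (x + 2)(x + 11)(x + 22)(x + 23)(x + 37)(x + 45), pattern 1+1+1+1+1+1. No other pattern occurs in this range, so the set of observed cycle types is {6, 3+1+1+1, 2+2+2, 3+3, 1+1+1+1+1+1}. The candidates containing elements of all these cycle types are C_3 x S_3 (6T5) of order 18, S_3 x S_3 (6T9) of order 36, (S_3 x S_3) : C_2 (6T13) of order 72, S_6 (6T16) of order 720; the others are excluded. The observed types are precisely the cycle types that occur in C_3 x S_3 (6T5). Each of the other remaining candidates has further cycle types, and by the Chebotarev density theorem the matching factorization patterns would occur for a proportion of primes equal to their share of the group: S_3 x S_3 (6T9) additionally contains elements of type 2+2+1+1 (9 of its 36 elements, about 25% of primes); (S_3 x S_3) : C_2 (6T13) additionally contains elements of type 4+2, 3+2+1, 2+2+1+1, 2+1+1+1+1 (45 of its 72 elements, about 62% of primes); S_6 (6T16) additionally contains elements of type 5+1, 4+2, 4+1+1, 3+2+1, 2+2+1+1, 2+1+1+1+1 (504 of its 720 elements, about 70% of primes). None of the 33 primes tested shows any such pattern (for each of these groups the chance of that is below 10^-4), which rules them out. Hence G = C_3 x S_3 (6T5), of order 18.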